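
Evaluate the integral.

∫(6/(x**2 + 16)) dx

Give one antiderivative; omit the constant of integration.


Answer: 3*atan(x/4)/2.


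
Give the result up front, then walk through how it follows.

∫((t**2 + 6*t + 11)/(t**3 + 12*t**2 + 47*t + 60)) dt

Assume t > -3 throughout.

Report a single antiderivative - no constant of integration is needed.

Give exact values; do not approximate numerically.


The answer is log(t + 3) - 3*log(t + 4) + 3*log(t + 5).
Step 1. Decompose ∫((t**2 + 6*t + 11)/(t**3 + 12*t**2 + 47*t + 60)) dt by partial fractions, (t**2 + 6*t + 11)/(t**3 + 12*t**2 + 47*t + 60) = 3/(t + 5) - 3/(t + 4) + 1/(t + 3): now ∫(1/(t + 3)) dt + ∫(-3/(t + 4)) dt + ∫(3/(t + 5)) dt.
Step 2. Evaluate the standard form [assuming t > -5]: now 3*log(t + 5) + ∫(1/(t + 3)) dt + ∫(-3/(t + 4)) dt.
Step 3. Evaluate the standard form [assuming t > -3]: now log(t + 3) + 3*log(t + 5) + ∫(-3/(t + 4)) dt.
Step 4. Evaluate the standard form [assuming t > -4]: now log(t + 3) - 3*log(t + 4) + 3*log(t + 5).
Answer: log(t + 3) - 3*log(t + 4) + 3*log(t + 5).


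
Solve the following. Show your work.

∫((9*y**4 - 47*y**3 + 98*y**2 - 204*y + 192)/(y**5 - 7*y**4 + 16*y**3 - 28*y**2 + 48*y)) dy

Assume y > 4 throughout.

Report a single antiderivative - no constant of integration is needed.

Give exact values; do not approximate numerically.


Step 1. Decompose ∫((9*y**4 - 47*y**3 + 98*y**2 - 204*y + 192)/(y**5 - 7*y**4 + 16*y**3 - 28*y**2 + 48*y)) dy by partial fractions, (9*y**4 - 47*y**3 + 98*y**2 - 204*y + 192)/(y**5 - 7*y**4 + 16*y**3 - 28*y**2 + 48*y) = -2/(y**2 + 4) + 2/(y - 3) + 3/(y - 4) + 4/y: now ∫(4/y) dy + ∫(3/(y - 4)) dy + ∫(2/(y - 3)) dy + ∫(-2/(y**2 + 4)) dy.
Step 2. Evaluate the standard form [assuming y > 0]: now 4*log(y) + ∫(3/(y - 4)) dy + ∫(2/(y - 3)) dy + ∫(-2/(y**2 + 4)) dy.
Step 3. Evaluate the standard form [assuming y > 3]: now 4*log(y) + 2*log(y - 3) + ∫(3/(y - 4)) dy + ∫(-2/(y**2 + 4)) dy.
Step 4. Evaluate the standard form [assuming y > 4]: now 4*log(y) + 3*log(y - 4) + 2*log(y - 3) + ∫(-2/(y**2 + 4)) dy.
Step 5. Evaluate the standard form: now 4*log(y) + 3*log(y - 4) + 2*log(y - 3) - atan(y/2).
Answer: 4*log(y) + 3*log(y - 4) + 2*log(y - 3) - atan(y/2).


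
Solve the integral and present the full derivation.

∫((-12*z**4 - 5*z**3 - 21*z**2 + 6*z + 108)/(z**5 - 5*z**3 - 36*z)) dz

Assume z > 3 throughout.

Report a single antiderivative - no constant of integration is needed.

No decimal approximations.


Step 1. Decompose ∫((-12*z**4 - 5*z**3 - 21*z**2 + 6*z + 108)/(z**5 - 5*z**3 - 36*z)) dz by partial fractions, (-12*z**4 - 5*z**3 - 21*z**2 + 6*z + 108)/(z**5 - 5*z**3 - 36*z) = -2/(z**2 + 4) - 4/(z + 3) - 5/(z - 3) - 3/z: now ∫(-3/z) dz + ∫(-5/(z - 3)) dz + ∫(-4/(z + 3)) dz + ∫(-2/(z**2 + 4)) dz.
Step 2. Evaluate the standard form [assuming z > 3]: now -5*log(z - 3) + ∫(-3/z) dz + ∫(-4/(z + 3)) dz + ∫(-2/(z**2 + 4)) dz.
Step 3. Evaluate the standard form [assuming z > -3]: now -5*log(z - 3) - 4*log(z + 3) + ∫(-3/z) dz + ∫(-2/(z**2 + 4)) dz.
Step 4. Evaluate the standard form [assuming z > 0]: now -3*log(z) - 5*log(z - 3) - 4*log(z + 3) + ∫(-2/(z**2 + 4)) dz.
Step 5. Evaluate the standard form: now -3*log(z) - 5*log(z - 3) - 4*log(z + 3) - atan(z/2).
Answer: -3*log(z) - 5*log(z - 3) - 4*log(z + 3) - atan(z/2).


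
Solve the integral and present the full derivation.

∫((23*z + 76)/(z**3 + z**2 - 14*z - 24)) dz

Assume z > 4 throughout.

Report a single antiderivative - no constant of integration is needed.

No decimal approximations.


Step 1. Decompose ∫((23*z + 76)/(z**3 + z**2 - 14*z - 24)) dz by partial fractions, (23*z + 76)/(z**3 + z**2 - 14*z - 24) = 1/(z + 3) - 5/(z + 2) + 4/(z - 4): now ∫(4/(z - 4)) dz + ∫(-5/(z + 2)) dz + ∫(1/(z + 3)) dz.
Step 2. Evaluate the standard form [assuming z > -3]: now log(z + 3) + ∫(4/(z - 4)) dz + ∫(-5/(z + 2)) dz.
Step 3. Evaluate the standard form [assuming z > -2]: now -5*log(z + 2) + log(z + 3) + ∫(4/(z - 4)) dz.
Step 4. Evaluate the standard form [assuming z > 4]: now 4*log(z - 4) - 5*log(z + 2) + log(z + 3).
Answer: 4*log(z - 4) - 5*log(z + 2) + log(z + 3).


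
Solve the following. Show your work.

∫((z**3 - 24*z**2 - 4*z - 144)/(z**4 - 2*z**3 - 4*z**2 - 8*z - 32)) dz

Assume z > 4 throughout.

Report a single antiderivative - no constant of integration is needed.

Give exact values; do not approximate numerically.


Step 1. Decompose ∫((z**3 - 24*z**2 - 4*z - 144)/(z**4 - 2*z**3 - 4*z**2 - 8*z - 32)) dz by partial fractions, (z**3 - 24*z**2 - 4*z - 144)/(z**4 - 2*z**3 - 4*z**2 - 8*z - 32) = 4/(z**2 + 4) + 5/(z + 2) - 4/(z - 4): now ∫(-4/(z - 4)) dz + ∫(5/(z + 2)) dz + ∫(4/(z**2 + 4)) dz.
Step 2. Evaluate the standard form [assuming z > 4]: now -4*log(z - 4) + ∫(5/(z + 2)) dz + ∫(4/(z**2 + 4)) dz.
Step 3. Evaluate the standard form [assuming z > -2]: now -4*log(z - 4) + 5*log(z + 2) + ∫(4/(z**2 + 4)) dz.
Step 4. Evaluate the standard form: now -4*log(z - 4) + 5*log(z + 2) + 2*atan(z/2).
Answer: -4*log(z - 4) + 5*log(z + 2) + 2*atan(z/2).


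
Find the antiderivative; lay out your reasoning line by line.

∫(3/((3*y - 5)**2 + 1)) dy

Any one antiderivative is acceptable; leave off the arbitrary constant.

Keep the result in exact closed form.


Step 1. Substitute u = 3*y - 5, turning ∫(3/((3*y - 5)**2 + 1)) dy into ∫(1/(u**2 + 1)) du: now ∫(1/(u**2 + 1)) du.
Step 2. Evaluate the standard form: now atan(u).
Step 3. Substitute back u = 3*y - 5: now atan(3*y - 5).
Answer: atan(3*y - 5).


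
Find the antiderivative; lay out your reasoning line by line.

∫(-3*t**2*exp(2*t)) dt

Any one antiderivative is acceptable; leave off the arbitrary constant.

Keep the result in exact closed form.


Step 1. Integrate ∫(-3*t**2*exp(2*t)) dt by parts with u = t**2, dv = (-3*exp(2*t)) dt, so v = -3*exp(2*t)/2: now -3*t**2*exp(2*t)/2 + ∫(3*t*exp(2*t)) dt.
Step 2. Integrate ∫(3*t*exp(2*t)) dt by parts with u = t, dv = (3*exp(2*t)) dt, so v = 3*exp(2*t)/2: now -3*t**2*exp(2*t)/2 + 3*t*exp(2*t)/2 + ∫(-3*exp(2*t)/2) dt.
Step 3. Evaluate the standard form: now -3*t**2*exp(2*t)/2 + 3*t*exp(2*t)/2 - 3*exp(2*t)/4.
Answer: -3*t**2*exp(2*t)/2 + 3*t*exp(2*t)/2 - 3*exp(2*t)/4.


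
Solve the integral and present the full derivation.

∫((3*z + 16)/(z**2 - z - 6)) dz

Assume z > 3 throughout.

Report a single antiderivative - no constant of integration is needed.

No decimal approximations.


Step 1. Decompose ∫((3*z + 16)/(z**2 - z - 6)) dz by partial fractions, (3*z + 16)/(z**2 - z - 6) = -2/(z + 2) + 5/(z - 3): now ∫(5/(z - 3)) dz + ∫(-2/(z + 2)) dz.
Step 2. Evaluate the standard form [assuming z > 3]: now 5*log(z - 3) + ∫(-2/(z + 2)) dz.
Step 3. Evaluate the standard form [assuming z > -2]: now 5*log(z - 3) - 2*log(z + 2).
Answer: 5*log(z - 3) - 2*log(z + 2).


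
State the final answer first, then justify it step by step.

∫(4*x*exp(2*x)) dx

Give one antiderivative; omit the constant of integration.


The answer is 2*x*exp(2*x) - exp(2*x).
Step 1. Integrate ∫(4*x*exp(2*x)) dx by parts with u = x, dv = (4*exp(2*x)) dx, so v = 2*exp(2*x): now 2*x*exp(2*x) + ∫(-2*exp(2*x)) dx.
Step 2. Evaluate the standard form: now 2*x*exp(2*x) - exp(2*x).
Answer: 2*x*exp(2*x) - exp(2*x).


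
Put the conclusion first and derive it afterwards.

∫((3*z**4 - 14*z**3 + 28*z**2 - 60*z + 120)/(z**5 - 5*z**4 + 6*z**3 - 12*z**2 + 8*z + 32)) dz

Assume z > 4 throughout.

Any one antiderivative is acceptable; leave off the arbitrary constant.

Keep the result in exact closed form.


The answer is log(z - 4) - log(z - 2) + 3*log(z + 1) + atan(z/2).
Step 1. Decompose ∫((3*z**4 - 14*z**3 + 28*z**2 - 60*z + 120)/(z**5 - 5*z**4 + 6*z**3 - 12*z**2 + 8*z + 32)) dz by partial fractions, (3*z**4 - 14*z**3 + 28*z**2 - 60*z + 120)/(z**5 - 5*z**4 + 6*z**3 - 12*z**2 + 8*z + 32) = 2/(z**2 + 4) + 3/(z + 1) - 1/(z - 2) + 1/(z - 4): now ∫(1/(z - 4)) dz + ∫(-1/(z - 2)) dz + ∫(3/(z + 1)) dz + ∫(2/(z**2 + 4)) dz.
Step 2. Evaluate the standard form [assuming z > 4]: now log(z - 4) + ∫(-1/(z - 2)) dz + ∫(3/(z + 1)) dz + ∫(2/(z**2 + 4)) dz.
Step 3. Evaluate the standard form [assuming z > 2]: now log(z - 4) - log(z - 2) + ∫(3/(z + 1)) dz + ∫(2/(z**2 + 4)) dz.
Step 4. Evaluate the standard form [assuming z > -1]: now log(z - 4) - log(z - 2) + 3*log(z + 1) + ∫(2/(z**2 + 4)) dz.
Step 5. Evaluate the standard form: now log(z - 4) - log(z - 2) + 3*log(z + 1) + atan(z/2).
Answer: log(z - 4) - log(z - 2) + 3*log(z + 1) + atan(z/2).


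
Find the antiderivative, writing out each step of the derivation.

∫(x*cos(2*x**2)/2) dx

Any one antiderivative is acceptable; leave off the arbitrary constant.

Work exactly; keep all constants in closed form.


Step 1. Substitute u = x**2, turning ∫(x*cos(2*x**2)/2) dx into ∫(cos(2*u)/4) du: now ∫(cos(2*u)/4) du.
Step 2. Evaluate the standard form: now sin(2*u)/8.
Step 3. Substitute back u = x**2: now sin(2*x**2)/8.
Answer: sin(2*x**2)/8.


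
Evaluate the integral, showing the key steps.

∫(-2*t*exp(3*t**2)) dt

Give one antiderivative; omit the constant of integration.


Step 1. Substitute u = t**2, turning ∫(-2*t*exp(3*t**2)) dt into ∫(-exp(3*u)) du: now ∫(-exp(3*u)) du.
Step 2. Evaluate the standard form: now -exp(3*u)/3.
Step 3. Substitute back u = t**2: now -exp(3*t**2)/3.
Answer: -exp(3*t**2)/3.


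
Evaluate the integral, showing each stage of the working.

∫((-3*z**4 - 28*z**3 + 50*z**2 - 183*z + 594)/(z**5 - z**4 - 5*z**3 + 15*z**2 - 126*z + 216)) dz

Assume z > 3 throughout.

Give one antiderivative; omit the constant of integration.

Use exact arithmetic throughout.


Step 1. Decompose ∫((-3*z**4 - 28*z**3 + 50*z**2 - 183*z + 594)/(z**5 - z**4 - 5*z**3 + 15*z**2 - 126*z + 216)) dz by partial fractions, (-3*z**4 - 28*z**3 + 50*z**2 - 183*z + 594)/(z**5 - z**4 - 5*z**3 + 15*z**2 - 126*z + 216) = -3/(z**2 + 9) + 3/(z + 4) - 2/(z - 2) - 4/(z - 3): now ∫(-4/(z - 3)) dz + ∫(-2/(z - 2)) dz + ∫(3/(z + 4)) dz + ∫(-3/(z**2 + 9)) dz.
Step 2. Evaluate the standard form [assuming z > -4]: now 3*log(z + 4) + ∫(-4/(z - 3)) dz + ∫(-2/(z - 2)) dz + ∫(-3/(z**2 + 9)) dz.
Step 3. Evaluate the standard form [assuming z > 2]: now -2*log(z - 2) + 3*log(z + 4) + ∫(-4/(z - 3)) dz + ∫(-3/(z**2 + 9)) dz.
Step 4. Evaluate the standard form [assuming z > 3]: now -4*log(z - 3) - 2*log(z - 2) + 3*log(z + 4) + ∫(-3/(z**2 + 9)) dz.
Step 5. Evaluate the standard form: now -4*log(z - 3) - 2*log(z - 2) + 3*log(z + 4) - atan(z/3).
Answer: -4*log(z - 3) - 2*log(z - 2) + 3*log(z + 4) - atan(z/3).


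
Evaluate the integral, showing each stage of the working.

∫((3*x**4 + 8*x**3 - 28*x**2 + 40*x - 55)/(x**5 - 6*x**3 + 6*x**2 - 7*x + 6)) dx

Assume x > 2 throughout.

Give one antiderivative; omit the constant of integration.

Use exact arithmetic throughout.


Step 1. Decompose ∫((3*x**4 + 8*x**3 - 28*x**2 + 40*x - 55)/(x**5 - 6*x**3 + 6*x**2 - 7*x + 6)) dx by partial fractions, (3*x**4 + 8*x**3 - 28*x**2 + 40*x - 55)/(x**5 - 6*x**3 + 6*x**2 - 7*x + 6) = -4/(x**2 + 1) - 2/(x + 3) + 4/(x - 1) + 1/(x - 2): now ∫(1/(x - 2)) dx + ∫(4/(x - 1)) dx + ∫(-2/(x + 3)) dx + ∫(-4/(x**2 + 1)) dx.
Step 2. Evaluate the standard form [assuming x > 2]: now log(x - 2) + ∫(4/(x - 1)) dx + ∫(-2/(x + 3)) dx + ∫(-4/(x**2 + 1)) dx.
Step 3. Evaluate the standard form [assuming x > -3]: now log(x - 2) - 2*log(x + 3) + ∫(4/(x - 1)) dx + ∫(-4/(x**2 + 1)) dx.
Step 4. Evaluate the standard form [assuming x > 1]: now log(x - 2) + 4*log(x - 1) - 2*log(x + 3) + ∫(-4/(x**2 + 1)) dx.
Step 5. Evaluate the standard form: now log(x - 2) + 4*log(x - 1) - 2*log(x + 3) - 4*atan(x).
Answer: log(x - 2) + 4*log(x - 1) - 2*log(x + 3) - 4*atan(x).


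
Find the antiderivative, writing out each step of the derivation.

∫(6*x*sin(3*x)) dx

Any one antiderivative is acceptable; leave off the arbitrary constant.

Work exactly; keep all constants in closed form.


Step 1. Integrate ∫(6*x*sin(3*x)) dx by parts with u = x, dv = (6*sin(3*x)) dx, so v = -2*cos(3*x): now -2*x*cos(3*x) + ∫(2*cos(3*x)) dx.
Step 2. Evaluate the standard form: now -2*x*cos(3*x) + 2*sin(3*x)/3.
Answer: -2*x*cos(3*x) + 2*sin(3*x)/3.


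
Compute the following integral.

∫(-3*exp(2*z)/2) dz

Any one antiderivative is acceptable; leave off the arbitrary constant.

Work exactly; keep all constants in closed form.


Answer: -3*exp(2*z)/4.


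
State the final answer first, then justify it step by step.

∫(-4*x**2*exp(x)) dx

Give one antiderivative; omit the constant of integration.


The answer is -4*x**2*exp(x) + 8*x*exp(x) - 8*exp(x).
Step 1. Integrate ∫(-4*x**2*exp(x)) dx by parts with u = x**2, dv = (-4*exp(x)) dx, so v = -4*exp(x): now -4*x**2*exp(x) + ∫(8*x*exp(x)) dx.
Step 2. Integrate ∫(8*x*exp(x)) dx by parts with u = x, dv = (8*exp(x)) dx, so v = 8*exp(x): now -4*x**2*exp(x) + 8*x*exp(x) + ∫(-8*exp(x)) dx.
Step 3. Evaluate the standard form: now -4*x**2*exp(x) + 8*x*exp(x) - 8*exp(x).
Answer: -4*x**2*exp(x) + 8*x*exp(x) - 8*exp(x).


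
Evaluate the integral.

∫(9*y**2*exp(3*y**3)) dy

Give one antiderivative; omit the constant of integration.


Answer: exp(3*y**3).


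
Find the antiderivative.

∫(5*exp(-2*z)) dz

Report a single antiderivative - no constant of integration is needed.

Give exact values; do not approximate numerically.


Answer: -5*exp(-2*z)/2.


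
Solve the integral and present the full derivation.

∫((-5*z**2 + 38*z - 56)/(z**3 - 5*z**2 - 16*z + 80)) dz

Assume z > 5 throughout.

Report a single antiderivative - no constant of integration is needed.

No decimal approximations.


Step 1. Decompose ∫((-5*z**2 + 38*z - 56)/(z**3 - 5*z**2 - 16*z + 80)) dz by partial fractions, (-5*z**2 + 38*z - 56)/(z**3 - 5*z**2 - 16*z + 80) = -4/(z + 4) - 2/(z - 4) + 1/(z - 5): now ∫(1/(z - 5)) dz + ∫(-2/(z - 4)) dz + ∫(-4/(z + 4)) dz.
Step 2. Evaluate the standard form [assuming z > 5]: now log(z - 5) + ∫(-2/(z - 4)) dz + ∫(-4/(z + 4)) dz.
Step 3. Evaluate the standard form [assuming z > -4]: now log(z - 5) - 4*log(z + 4) + ∫(-2/(z - 4)) dz.
Step 4. Evaluate the standard form [assuming z > 4]: now log(z - 5) - 2*log(z - 4) - 4*log(z + 4).
Answer: log(z - 5) - 2*log(z - 4) - 4*log(z + 4).


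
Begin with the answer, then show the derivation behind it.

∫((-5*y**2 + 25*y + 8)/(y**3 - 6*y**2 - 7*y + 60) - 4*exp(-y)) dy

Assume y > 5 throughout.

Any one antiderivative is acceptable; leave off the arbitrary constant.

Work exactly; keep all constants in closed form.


The answer is log(y - 5) - 4*log(y - 4) - 2*log(y + 3) + 4*exp(-y).
Step 1. Rewrite: now ∫((-5*y**2 + 25*y + 8)/(y**3 - 6*y**2 - 7*y + 60)) dy + ∫(-4*exp(-y)) dy.
Step 2. Decompose ∫((-5*y**2 + 25*y + 8)/(y**3 - 6*y**2 - 7*y + 60)) dy by partial fractions, (-5*y**2 + 25*y + 8)/(y**3 - 6*y**2 - 7*y + 60) = -2/(y + 3) - 4/(y - 4) + 1/(y - 5): now ∫(1/(y - 5)) dy + ∫(-4/(y - 4)) dy + ∫(-2/(y + 3)) dy + ∫(-4*exp(-y)) dy.
Step 3. Evaluate the standard form [assuming y > 5]: now log(y - 5) + ∫(-4/(y - 4)) dy + ∫(-2/(y + 3)) dy + ∫(-4*exp(-y)) dy.
Step 4. Evaluate the standard form [assuming y > 4]: now log(y - 5) - 4*log(y - 4) + ∫(-2/(y + 3)) dy + ∫(-4*exp(-y)) dy.
Step 5. Evaluate the standard form [assuming y > -3]: now log(y - 5) - 4*log(y - 4) - 2*log(y + 3) + ∫(-4*exp(-y)) dy.
Step 6. Evaluate the standard form: now log(y - 5) - 4*log(y - 4) - 2*log(y + 3) + 4*exp(-y).
Answer: log(y - 5) - 4*log(y - 4) - 2*log(y + 3) + 4*exp(-y).


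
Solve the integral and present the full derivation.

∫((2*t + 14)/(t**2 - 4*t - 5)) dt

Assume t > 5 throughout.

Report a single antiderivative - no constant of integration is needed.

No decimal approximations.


Step 1. Decompose ∫((2*t + 14)/(t**2 - 4*t - 5)) dt by partial fractions, (2*t + 14)/(t**2 - 4*t - 5) = -2/(t + 1) + 4/(t - 5): now ∫(4/(t - 5)) dt + ∫(-2/(t + 1)) dt.
Step 2. Evaluate the standard form [assuming t > -1]: now -2*log(t + 1) + ∫(4/(t - 5)) dt.
Step 3. Evaluate the standard form [assuming t > 5]: now 4*log(t - 5) - 2*log(t + 1).
Answer: 4*log(t - 5) - 2*log(t + 1).


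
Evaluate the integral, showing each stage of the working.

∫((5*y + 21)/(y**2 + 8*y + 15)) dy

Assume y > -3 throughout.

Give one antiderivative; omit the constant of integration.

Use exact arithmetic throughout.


Step 1. Decompose ∫((5*y + 21)/(y**2 + 8*y + 15)) dy by partial fractions, (5*y + 21)/(y**2 + 8*y + 15) = 2/(y + 5) + 3/(y + 3): now ∫(3/(y + 3)) dy + ∫(2/(y + 5)) dy.
Step 2. Evaluate the standard form [assuming y > -5]: now 2*log(y + 5) + ∫(3/(y + 3)) dy.
Step 3. Evaluate the standard form [assuming y > -3]: now 3*log(y + 3) + 2*log(y + 5).
Answer: 3*log(y + 3) + 2*log(y + 5).


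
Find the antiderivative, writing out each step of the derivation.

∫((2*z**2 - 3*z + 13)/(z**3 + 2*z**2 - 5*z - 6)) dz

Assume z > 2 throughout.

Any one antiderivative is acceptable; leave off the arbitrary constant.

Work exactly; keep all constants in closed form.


Step 1. Decompose ∫((2*z**2 - 3*z + 13)/(z**3 + 2*z**2 - 5*z - 6)) dz by partial fractions, (2*z**2 - 3*z + 13)/(z**3 + 2*z**2 - 5*z - 6) = 4/(z + 3) - 3/(z + 1) + 1/(z - 2): now ∫(1/(z - 2)) dz + ∫(-3/(z + 1)) dz + ∫(4/(z + 3)) dz.
Step 2. Evaluate the standard form [assuming z > 2]: now log(z - 2) + ∫(-3/(z + 1)) dz + ∫(4/(z + 3)) dz.
Step 3. Evaluate the standard form [assuming z > -3]: now log(z - 2) + 4*log(z + 3) + ∫(-3/(z + 1)) dz.
Step 4. Evaluate the standard form [assuming z > -1]: now log(z - 2) - 3*log(z + 1) + 4*log(z + 3).
Answer: log(z - 2) - 3*log(z + 1) + 4*log(z + 3).


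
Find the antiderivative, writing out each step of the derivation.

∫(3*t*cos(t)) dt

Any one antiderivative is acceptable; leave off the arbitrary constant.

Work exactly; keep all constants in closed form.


Step 1. Integrate ∫(3*t*cos(t)) dt by parts with u = t, dv = (3*cos(t)) dt, so v = 3*sin(t): now 3*t*sin(t) + ∫(-3*sin(t)) dt.
Step 2. Evaluate the standard form: now 3*t*sin(t) + 3*cos(t).
Answer: 3*t*sin(t) + 3*cos(t).


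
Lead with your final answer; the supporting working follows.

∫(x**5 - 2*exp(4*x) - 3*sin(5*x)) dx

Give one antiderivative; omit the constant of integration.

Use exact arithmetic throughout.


The answer is x**6/6 - exp(4*x)/2 + 3*cos(5*x)/5.
Step 1. Rewrite: now ∫(x**5) dx + ∫(-2*exp(4*x)) dx + ∫(-3*sin(5*x)) dx.
Step 2. Evaluate the standard form: now x**6/6 + ∫(-2*exp(4*x)) dx + ∫(-3*sin(5*x)) dx.
Step 3. Evaluate the standard form: now x**6/6 + 3*cos(5*x)/5 + ∫(-2*exp(4*x)) dx.
Step 4. Evaluate the standard form: now x**6/6 - exp(4*x)/2 + 3*cos(5*x)/5.
Answer: x**6/6 - exp(4*x)/2 + 3*cos(5*x)/5.


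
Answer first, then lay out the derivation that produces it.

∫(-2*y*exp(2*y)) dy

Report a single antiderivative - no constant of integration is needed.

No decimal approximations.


The answer is -y*exp(2*y) + exp(2*y)/2.
Step 1. Integrate ∫(-2*y*exp(2*y)) dy by parts with u = y, dv = (-2*exp(2*y)) dy, so v = -exp(2*y): now -y*exp(2*y) + ∫(exp(2*y)) dy.
Step 2. Evaluate the standard form: now -y*exp(2*y) + exp(2*y)/2.
Answer: -y*exp(2*y) + exp(2*y)/2.


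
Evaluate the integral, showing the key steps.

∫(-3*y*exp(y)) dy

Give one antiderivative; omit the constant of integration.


Step 1. Integrate ∫(-3*y*exp(y)) dy by parts with u = y, dv = (-3*exp(y)) dy, so v = -3*exp(y): now -3*y*exp(y) + ∫(3*exp(y)) dy.
Step 2. Evaluate the standard form: now -3*y*exp(y) + 3*exp(y).
Answer: -3*y*exp(y) + 3*exp(y).


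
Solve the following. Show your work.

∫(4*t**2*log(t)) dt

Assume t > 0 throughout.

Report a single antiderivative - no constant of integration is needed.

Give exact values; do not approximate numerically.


Step 1. Integrate ∫(4*t**2*log(t)) dt by parts with u = log(t), dv = (4*t**2) dt, so v = 4*t**3/3 [assuming t > 0]: now 4*t**3*log(t)/3 + ∫(-4*t**2/3) dt.
Step 2. Evaluate the standard form: now 4*t**3*log(t)/3 - 4*t**3/9.
Answer: 4*t**3*log(t)/3 - 4*t**3/9.


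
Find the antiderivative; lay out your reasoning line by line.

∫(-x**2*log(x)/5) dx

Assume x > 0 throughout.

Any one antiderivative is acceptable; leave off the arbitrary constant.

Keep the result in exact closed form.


Step 1. Integrate ∫(-x**2*log(x)/5) dx by parts with u = log(x), dv = (-x**2/5) dx, so v = -x**3/15 [assuming x > 0]: now -x**3*log(x)/15 + ∫(x**2/15) dx.
Step 2. Evaluate the standard form: now -x**3*log(x)/15 + x**3/45.
Answer: -x**3*log(x)/15 + x**3/45.


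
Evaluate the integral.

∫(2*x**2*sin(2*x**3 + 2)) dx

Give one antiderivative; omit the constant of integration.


Answer: -cos(2*x**3 + 2)/3.


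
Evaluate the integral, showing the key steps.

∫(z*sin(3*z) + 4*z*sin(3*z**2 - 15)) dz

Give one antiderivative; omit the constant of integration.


Step 1. Rewrite: now ∫(z*sin(3*z)) dz + ∫(4*z*sin(3*z**2 - 15)) dz.
Step 2. Integrate ∫(z*sin(3*z)) dz by parts with u = z, dv = (sin(3*z)) dz, so v = -cos(3*z)/3: now -z*cos(3*z)/3 + ∫(4*z*sin(3*z**2 - 15)) dz + ∫(cos(3*z)/3) dz.
Step 3. Evaluate the standard form: now -z*cos(3*z)/3 + sin(3*z)/9 + ∫(4*z*sin(3*z**2 - 15)) dz.
Step 4. Substitute u = z**2 - 5, turning ∫(4*z*sin(3*z**2 - 15)) dz into ∫(2*sin(3*u)) du: now -z*cos(3*z)/3 + sin(3*z)/9 + ∫(2*sin(3*u)) du.
Step 5. Evaluate the standard form: now -z*cos(3*z)/3 + sin(3*z)/9 - 2*cos(3*u)/3.
Step 6. Substitute back u = z**2 - 5: now -z*cos(3*z)/3 + sin(3*z)/9 - 2*cos(3*z**2 - 15)/3.
Answer: -z*cos(3*z)/3 + sin(3*z)/9 - 2*cos(3*z**2 - 15)/3.


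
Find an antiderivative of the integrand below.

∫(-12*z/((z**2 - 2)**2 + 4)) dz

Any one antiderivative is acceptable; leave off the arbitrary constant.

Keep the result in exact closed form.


Answer: -3*atan(z**2/2 - 1).


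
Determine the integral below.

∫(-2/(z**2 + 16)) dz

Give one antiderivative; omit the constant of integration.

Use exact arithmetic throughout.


Answer: -atan(z/4)/2.


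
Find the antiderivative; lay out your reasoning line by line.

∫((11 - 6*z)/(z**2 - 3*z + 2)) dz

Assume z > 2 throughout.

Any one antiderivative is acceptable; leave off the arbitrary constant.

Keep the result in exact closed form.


Step 1. Decompose ∫((11 - 6*z)/(z**2 - 3*z + 2)) dz by partial fractions, (11 - 6*z)/(z**2 - 3*z + 2) = -5/(z - 1) - 1/(z - 2): now ∫(-1/(z - 2)) dz + ∫(-5/(z - 1)) dz.
Step 2. Evaluate the standard form [assuming z > 1]: now -5*log(z - 1) + ∫(-1/(z - 2)) dz.
Step 3. Evaluate the standard form [assuming z > 2]: now -log(z - 2) - 5*log(z - 1).
Answer: -log(z - 2) - 5*log(z - 1).


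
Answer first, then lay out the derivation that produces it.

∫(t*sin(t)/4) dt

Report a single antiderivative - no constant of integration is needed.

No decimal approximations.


The answer is -t*cos(t)/4 + sin(t)/4.
Step 1. Integrate ∫(t*sin(t)/4) dt by parts with u = t, dv = (sin(t)/4) dt, so v = -cos(t)/4: now -t*cos(t)/4 + ∫(cos(t)/4) dt.
Step 2. Evaluate the standard form: now -t*cos(t)/4 + sin(t)/4.
Answer: -t*cos(t)/4 + sin(t)/4.


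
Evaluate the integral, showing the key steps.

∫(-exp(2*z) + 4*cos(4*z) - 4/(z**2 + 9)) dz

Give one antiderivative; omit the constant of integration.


Step 1. Rewrite: now ∫(-4/(z**2 + 9)) dz + ∫(-exp(2*z)) dz + ∫(4*cos(4*z)) dz.
Step 2. Evaluate the standard form: now -exp(2*z)/2 + ∫(-4/(z**2 + 9)) dz + ∫(4*cos(4*z)) dz.
Step 3. Evaluate the standard form: now -exp(2*z)/2 - 4*atan(z/3)/3 + ∫(4*cos(4*z)) dz.
Step 4. Evaluate the standard form: now -exp(2*z)/2 + sin(4*z) - 4*atan(z/3)/3.
Answer: -exp(2*z)/2 + sin(4*z) - 4*atan(z/3)/3.


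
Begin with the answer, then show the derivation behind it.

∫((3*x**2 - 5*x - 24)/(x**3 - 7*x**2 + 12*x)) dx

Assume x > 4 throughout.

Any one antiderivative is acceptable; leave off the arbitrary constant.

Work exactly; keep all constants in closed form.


The answer is -2*log(x) + log(x - 4) + 4*log(x - 3).
Step 1. Decompose ∫((3*x**2 - 5*x - 24)/(x**3 - 7*x**2 + 12*x)) dx by partial fractions, (3*x**2 - 5*x - 24)/(x**3 - 7*x**2 + 12*x) = 4/(x - 3) + 1/(x - 4) - 2/x: now ∫(-2/x) dx + ∫(1/(x - 4)) dx + ∫(4/(x - 3)) dx.
Step 2. Evaluate the standard form [assuming x > 3]: now 4*log(x - 3) + ∫(-2/x) dx + ∫(1/(x - 4)) dx.
Step 3. Evaluate the standard form [assuming x > 0]: now -2*log(x) + 4*log(x - 3) + ∫(1/(x - 4)) dx.
Step 4. Evaluate the standard form [assuming x > 4]: now -2*log(x) + log(x - 4) + 4*log(x - 3).
Answer: -2*log(x) + log(x - 4) + 4*log(x - 3).


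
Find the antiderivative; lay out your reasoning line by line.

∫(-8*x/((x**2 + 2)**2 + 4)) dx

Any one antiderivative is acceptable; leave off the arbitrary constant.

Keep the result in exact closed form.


Step 1. Substitute u = x**2 + 2, turning ∫(-8*x/((x**2 + 2)**2 + 4)) dx into ∫(-4/(u**2 + 4)) du: now ∫(-4/(u**2 + 4)) du.
Step 2. Evaluate the standard form: now -2*atan(u/2).
Step 3. Substitute back u = x**2 + 2: now -2*atan(x**2/2 + 1).
Answer: -2*atan(x**2/2 + 1).


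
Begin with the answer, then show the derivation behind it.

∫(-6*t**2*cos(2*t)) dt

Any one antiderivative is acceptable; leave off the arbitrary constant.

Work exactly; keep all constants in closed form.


The answer is -3*t**2*sin(2*t) - 3*t*cos(2*t) + 3*sin(2*t)/2.
Step 1. Integrate ∫(-6*t**2*cos(2*t)) dt by parts with u = t**2, dv = (-6*cos(2*t)) dt, so v = -3*sin(2*t): now -3*t**2*sin(2*t) + ∫(6*t*sin(2*t)) dt.
Step 2. Integrate ∫(6*t*sin(2*t)) dt by parts with u = t, dv = (6*sin(2*t)) dt, so v = -3*cos(2*t): now -3*t**2*sin(2*t) - 3*t*cos(2*t) + ∫(3*cos(2*t)) dt.
Step 3. Evaluate the standard form: now -3*t**2*sin(2*t) - 3*t*cos(2*t) + 3*sin(2*t)/2.
Answer: -3*t**2*sin(2*t) - 3*t*cos(2*t) + 3*sin(2*t)/2.


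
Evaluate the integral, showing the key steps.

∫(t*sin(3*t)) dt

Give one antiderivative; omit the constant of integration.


Step 1. Integrate ∫(t*sin(3*t)) dt by parts with u = t, dv = (sin(3*t)) dt, so v = -cos(3*t)/3: now -t*cos(3*t)/3 + ∫(cos(3*t)/3) dt.
Step 2. Evaluate the standard form: now -t*cos(3*t)/3 + sin(3*t)/9.
Answer: -t*cos(3*t)/3 + sin(3*t)/9.


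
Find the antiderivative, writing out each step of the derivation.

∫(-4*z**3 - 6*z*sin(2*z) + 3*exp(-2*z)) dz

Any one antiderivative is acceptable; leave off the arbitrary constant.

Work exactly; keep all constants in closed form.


Step 1. Rewrite: now ∫(-4*z**3) dz + ∫(-6*z*sin(2*z)) dz + ∫(3*exp(-2*z)) dz.
Step 2. Evaluate the standard form: now -z**4 + ∫(-6*z*sin(2*z)) dz + ∫(3*exp(-2*z)) dz.
Step 3. Integrate ∫(-6*z*sin(2*z)) dz by parts with u = z, dv = (-6*sin(2*z)) dz, so v = 3*cos(2*z): now -z**4 + 3*z*cos(2*z) + ∫(3*exp(-2*z)) dz + ∫(-3*cos(2*z)) dz.
Step 4. Evaluate the standard form: now -z**4 + 3*z*cos(2*z) - 3*sin(2*z)/2 + ∫(3*exp(-2*z)) dz.
Step 5. Evaluate the standard form: now -z**4 + 3*z*cos(2*z) - 3*sin(2*z)/2 - 3*exp(-2*z)/2.
Answer: -z**4 + 3*z*cos(2*z) - 3*sin(2*z)/2 - 3*exp(-2*z)/2.


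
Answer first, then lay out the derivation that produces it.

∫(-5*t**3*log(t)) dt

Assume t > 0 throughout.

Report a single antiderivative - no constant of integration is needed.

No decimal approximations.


The answer is -5*t**4*log(t)/4 + 5*t**4/16.
Step 1. Integrate ∫(-5*t**3*log(t)) dt by parts with u = log(t), dv = (-5*t**3) dt, so v = -5*t**4/4 [assuming t > 0]: now -5*t**4*log(t)/4 + ∫(5*t**3/4) dt.
Step 2. Evaluate the standard form: now -5*t**4*log(t)/4 + 5*t**4/16.
Answer: -5*t**4*log(t)/4 + 5*t**4/16.


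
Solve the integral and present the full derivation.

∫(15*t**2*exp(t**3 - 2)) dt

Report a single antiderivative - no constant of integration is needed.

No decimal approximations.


Step 1. Substitute u = t**3 - 2, turning ∫(15*t**2*exp(t**3 - 2)) dt into ∫(5*exp(u)) du: now ∫(5*exp(u)) du.
Step 2. Evaluate the standard form: now 5*exp(u).
Step 3. Substitute back u = t**3 - 2: now 5*exp(t**3 - 2).
Answer: 5*exp(t**3 - 2).


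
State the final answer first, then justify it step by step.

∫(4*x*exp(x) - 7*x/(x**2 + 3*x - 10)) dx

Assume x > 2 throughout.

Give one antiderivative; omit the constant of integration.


The answer is 4*x*exp(x) - 4*exp(x) - 2*log(x - 2) - 5*log(x + 5).
Step 1. Rewrite: now ∫(-7*x/(x**2 + 3*x - 10)) dx + ∫(4*x*exp(x)) dx.
Step 2. Decompose ∫(-7*x/(x**2 + 3*x - 10)) dx by partial fractions, -7*x/(x**2 + 3*x - 10) = -5/(x + 5) - 2/(x - 2): now ∫(4*x*exp(x)) dx + ∫(-2/(x - 2)) dx + ∫(-5/(x + 5)) dx.
Step 3. Evaluate the standard form [assuming x > -5]: now -5*log(x + 5) + ∫(4*x*exp(x)) dx + ∫(-2/(x - 2)) dx.
Step 4. Evaluate the standard form [assuming x > 2]: now -2*log(x - 2) - 5*log(x + 5) + ∫(4*x*exp(x)) dx.
Step 5. Integrate ∫(4*x*exp(x)) dx by parts with u = x, dv = (4*exp(x)) dx, so v = 4*exp(x): now 4*x*exp(x) - 2*log(x - 2) - 5*log(x + 5) + ∫(-4*exp(x)) dx.
Step 6. Evaluate the standard form: now 4*x*exp(x) - 4*exp(x) - 2*log(x - 2) - 5*log(x + 5).
Answer: 4*x*exp(x) - 4*exp(x) - 2*log(x - 2) - 5*log(x + 5).


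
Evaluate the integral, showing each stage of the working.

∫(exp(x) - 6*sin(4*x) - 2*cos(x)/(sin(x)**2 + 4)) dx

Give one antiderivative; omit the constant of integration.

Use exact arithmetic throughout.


Step 1. Rewrite: now ∫(-2*cos(x)/(sin(x)**2 + 4)) dx + ∫(exp(x)) dx + ∫(-6*sin(4*x)) dx.
Step 2. Evaluate the standard form: now exp(x) + ∫(-2*cos(x)/(sin(x)**2 + 4)) dx + ∫(-6*sin(4*x)) dx.
Step 3. Substitute u = sin(x), turning ∫(-2*cos(x)/(sin(x)**2 + 4)) dx into ∫(-2/(u**2 + 4)) du: now exp(x) + ∫(-2/(u**2 + 4)) du + ∫(-6*sin(4*x)) dx.
Step 4. Evaluate the standard form: now exp(x) - atan(u/2) + ∫(-6*sin(4*x)) dx.
Step 5. Substitute back u = sin(x): now exp(x) - atan(sin(x)/2) + ∫(-6*sin(4*x)) dx.
Step 6. Evaluate the standard form: now exp(x) + 3*cos(4*x)/2 - atan(sin(x)/2).
Answer: exp(x) + 3*cos(4*x)/2 - atan(sin(x)/2).


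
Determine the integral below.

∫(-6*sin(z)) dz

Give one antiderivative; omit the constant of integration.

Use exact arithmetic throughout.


Answer: 6*cos(z).


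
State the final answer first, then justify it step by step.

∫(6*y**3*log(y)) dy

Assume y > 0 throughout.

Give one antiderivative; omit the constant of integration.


The answer is 3*y**4*log(y)/2 - 3*y**4/8.
Step 1. Integrate ∫(6*y**3*log(y)) dy by parts with u = log(y), dv = (6*y**3) dy, so v = 3*y**4/2 [assuming y > 0]: now 3*y**4*log(y)/2 + ∫(-3*y**3/2) dy.
Step 2. Evaluate the standard form: now 3*y**4*log(y)/2 - 3*y**4/8.
Answer: 3*y**4*log(y)/2 - 3*y**4/8.


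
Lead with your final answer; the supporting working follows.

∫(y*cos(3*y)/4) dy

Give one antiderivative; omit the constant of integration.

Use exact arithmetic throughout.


The answer is y*sin(3*y)/12 + cos(3*y)/36.
Step 1. Integrate ∫(y*cos(3*y)/4) dy by parts with u = y, dv = (cos(3*y)/4) dy, so v = sin(3*y)/12: now y*sin(3*y)/12 + ∫(-sin(3*y)/12) dy.
Step 2. Evaluate the standard form: now y*sin(3*y)/12 + cos(3*y)/36.
Answer: y*sin(3*y)/12 + cos(3*y)/36.


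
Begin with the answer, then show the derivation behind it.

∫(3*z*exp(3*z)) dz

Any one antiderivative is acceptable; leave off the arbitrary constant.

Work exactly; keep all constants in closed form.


The answer is z*exp(3*z) - exp(3*z)/3.
Step 1. Integrate ∫(3*z*exp(3*z)) dz by parts with u = z, dv = (3*exp(3*z)) dz, so v = exp(3*z): now z*exp(3*z) + ∫(-exp(3*z)) dz.
Step 2. Evaluate the standard form: now z*exp(3*z) - exp(3*z)/3.
Answer: z*exp(3*z) - exp(3*z)/3.


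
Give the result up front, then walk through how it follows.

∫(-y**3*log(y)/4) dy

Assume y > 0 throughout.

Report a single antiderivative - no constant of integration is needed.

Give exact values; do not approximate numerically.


The answer is -y**4*log(y)/16 + y**4/64.
Step 1. Integrate ∫(-y**3*log(y)/4) dy by parts with u = log(y), dv = (-y**3/4) dy, so v = -y**4/16 [assuming y > 0]: now -y**4*log(y)/16 + ∫(y**3/16) dy.
Step 2. Evaluate the standard form: now -y**4*log(y)/16 + y**4/64.
Answer: -y**4*log(y)/16 + y**4/64.


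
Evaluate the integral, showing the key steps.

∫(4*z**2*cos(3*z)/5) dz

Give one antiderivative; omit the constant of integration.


Step 1. Integrate ∫(4*z**2*cos(3*z)/5) dz by parts with u = z**2, dv = (4*cos(3*z)/5) dz, so v = 4*sin(3*z)/15: now 4*z**2*sin(3*z)/15 + ∫(-8*z*sin(3*z)/15) dz.
Step 2. Integrate ∫(-8*z*sin(3*z)/15) dz by parts with u = z, dv = (-8*sin(3*z)/15) dz, so v = 8*cos(3*z)/45: now 4*z**2*sin(3*z)/15 + 8*z*cos(3*z)/45 + ∫(-8*cos(3*z)/45) dz.
Step 3. Evaluate the standard form: now 4*z**2*sin(3*z)/15 + 8*z*cos(3*z)/45 - 8*sin(3*z)/135.
Answer: 4*z**2*sin(3*z)/15 + 8*z*cos(3*z)/45 - 8*sin(3*z)/135.


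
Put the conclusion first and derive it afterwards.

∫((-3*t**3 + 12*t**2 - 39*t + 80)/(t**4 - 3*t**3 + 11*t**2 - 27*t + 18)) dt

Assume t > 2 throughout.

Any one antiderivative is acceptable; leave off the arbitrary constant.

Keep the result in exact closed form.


The answer is 2*log(t - 2) - 5*log(t - 1) + 4*atan(t/3)/3.
Step 1. Decompose ∫((-3*t**3 + 12*t**2 - 39*t + 80)/(t**4 - 3*t**3 + 11*t**2 - 27*t + 18)) dt by partial fractions, (-3*t**3 + 12*t**2 - 39*t + 80)/(t**4 - 3*t**3 + 11*t**2 - 27*t + 18) = 4/(t**2 + 9) - 5/(t - 1) + 2/(t - 2): now ∫(2/(t - 2)) dt + ∫(-5/(t - 1)) dt + ∫(4/(t**2 + 9)) dt.
Step 2. Evaluate the standard form [assuming t > 2]: now 2*log(t - 2) + ∫(-5/(t - 1)) dt + ∫(4/(t**2 + 9)) dt.
Step 3. Evaluate the standard form [assuming t > 1]: now 2*log(t - 2) - 5*log(t - 1) + ∫(4/(t**2 + 9)) dt.
Step 4. Evaluate the standard form: now 2*log(t - 2) - 5*log(t - 1) + 4*atan(t/3)/3.
Answer: 2*log(t - 2) - 5*log(t - 1) + 4*atan(t/3)/3.


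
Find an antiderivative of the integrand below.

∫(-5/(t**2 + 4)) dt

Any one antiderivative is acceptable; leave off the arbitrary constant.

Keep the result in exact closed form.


Answer: -5*atan(t/2)/2.


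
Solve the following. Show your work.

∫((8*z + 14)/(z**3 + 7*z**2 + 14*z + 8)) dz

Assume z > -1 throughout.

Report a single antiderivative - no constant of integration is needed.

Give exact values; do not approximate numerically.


Step 1. Decompose ∫((8*z + 14)/(z**3 + 7*z**2 + 14*z + 8)) dz by partial fractions, (8*z + 14)/(z**3 + 7*z**2 + 14*z + 8) = -3/(z + 4) + 1/(z + 2) + 2/(z + 1): now ∫(2/(z + 1)) dz + ∫(1/(z + 2)) dz + ∫(-3/(z + 4)) dz.
Step 2. Evaluate the standard form [assuming z > -2]: now log(z + 2) + ∫(2/(z + 1)) dz + ∫(-3/(z + 4)) dz.
Step 3. Evaluate the standard form [assuming z > -4]: now log(z + 2) - 3*log(z + 4) + ∫(2/(z + 1)) dz.
Step 4. Evaluate the standard form [assuming z > -1]: now 2*log(z + 1) + log(z + 2) - 3*log(z + 4).
Answer: 2*log(z + 1) + log(z + 2) - 3*log(z + 4).


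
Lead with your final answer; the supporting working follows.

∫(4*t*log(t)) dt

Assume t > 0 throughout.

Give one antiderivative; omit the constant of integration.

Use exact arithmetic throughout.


The answer is 2*t**2*log(t) - t**2.
Step 1. Integrate ∫(4*t*log(t)) dt by parts with u = log(t), dv = (4*t) dt, so v = 2*t**2 [assuming t > 0]: now 2*t**2*log(t) + ∫(-2*t) dt.
Step 2. Evaluate the standard form: now 2*t**2*log(t) - t**2.
Answer: 2*t**2*log(t) - t**2.


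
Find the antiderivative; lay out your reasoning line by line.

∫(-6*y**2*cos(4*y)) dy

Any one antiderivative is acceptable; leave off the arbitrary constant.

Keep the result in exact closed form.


Step 1. Integrate ∫(-6*y**2*cos(4*y)) dy by parts with u = y**2, dv = (-6*cos(4*y)) dy, so v = -3*sin(4*y)/2: now -3*y**2*sin(4*y)/2 + ∫(3*y*sin(4*y)) dy.
Step 2. Integrate ∫(3*y*sin(4*y)) dy by parts with u = y, dv = (3*sin(4*y)) dy, so v = -3*cos(4*y)/4: now -3*y**2*sin(4*y)/2 - 3*y*cos(4*y)/4 + ∫(3*cos(4*y)/4) dy.
Step 3. Evaluate the standard form: now -3*y**2*sin(4*y)/2 - 3*y*cos(4*y)/4 + 3*sin(4*y)/16.
Answer: -3*y**2*sin(4*y)/2 - 3*y*cos(4*y)/4 + 3*sin(4*y)/16.


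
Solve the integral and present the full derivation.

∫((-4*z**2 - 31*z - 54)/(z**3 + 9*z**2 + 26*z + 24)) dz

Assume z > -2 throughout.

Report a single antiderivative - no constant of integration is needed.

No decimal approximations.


Step 1. Decompose ∫((-4*z**2 - 31*z - 54)/(z**3 + 9*z**2 + 26*z + 24)) dz by partial fractions, (-4*z**2 - 31*z - 54)/(z**3 + 9*z**2 + 26*z + 24) = 3/(z + 4) - 3/(z + 3) - 4/(z + 2): now ∫(-4/(z + 2)) dz + ∫(-3/(z + 3)) dz + ∫(3/(z + 4)) dz.
Step 2. Evaluate the standard form [assuming z > -2]: now -4*log(z + 2) + ∫(-3/(z + 3)) dz + ∫(3/(z + 4)) dz.
Step 3. Evaluate the standard form [assuming z > -3]: now -4*log(z + 2) - 3*log(z + 3) + ∫(3/(z + 4)) dz.
Step 4. Evaluate the standard form [assuming z > -4]: now -4*log(z + 2) - 3*log(z + 3) + 3*log(z + 4).
Answer: -4*log(z + 2) - 3*log(z + 3) + 3*log(z + 4).


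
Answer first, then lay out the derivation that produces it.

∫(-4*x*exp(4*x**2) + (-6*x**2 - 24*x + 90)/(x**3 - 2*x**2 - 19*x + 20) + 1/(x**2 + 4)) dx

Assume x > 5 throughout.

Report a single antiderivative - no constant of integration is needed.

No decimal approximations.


The answer is -exp(4*x**2)/2 - 5*log(x - 5) - 3*log(x - 1) + 2*log(x + 4) + atan(x/2)/2.
Step 1. Rewrite: now ∫(-4*x*exp(4*x**2)) dx + ∫((-6*x**2 - 24*x + 90)/(x**3 - 2*x**2 - 19*x + 20)) dx + ∫(1/(x**2 + 4)) dx.
Step 2. Decompose ∫((-6*x**2 - 24*x + 90)/(x**3 - 2*x**2 - 19*x + 20)) dx by partial fractions, (-6*x**2 - 24*x + 90)/(x**3 - 2*x**2 - 19*x + 20) = 2/(x + 4) - 3/(x - 1) - 5/(x - 5): now ∫(-4*x*exp(4*x**2)) dx + ∫(-5/(x - 5)) dx + ∫(-3/(x - 1)) dx + ∫(2/(x + 4)) dx + ∫(1/(x**2 + 4)) dx.
Step 3. Evaluate the standard form [assuming x > 5]: now -5*log(x - 5) + ∫(-4*x*exp(4*x**2)) dx + ∫(-3/(x - 1)) dx + ∫(2/(x + 4)) dx + ∫(1/(x**2 + 4)) dx.
Step 4. Evaluate the standard form [assuming x > 1]: now -5*log(x - 5) - 3*log(x - 1) + ∫(-4*x*exp(4*x**2)) dx + ∫(2/(x + 4)) dx + ∫(1/(x**2 + 4)) dx.
Step 5. Evaluate the standard form [assuming x > -4]: now -5*log(x - 5) - 3*log(x - 1) + 2*log(x + 4) + ∫(-4*x*exp(4*x**2)) dx + ∫(1/(x**2 + 4)) dx.
Step 6. Substitute u = x**2, turning ∫(-4*x*exp(4*x**2)) dx into ∫(-2*exp(4*u)) du: now -5*log(x - 5) - 3*log(x - 1) + 2*log(x + 4) + ∫(1/(x**2 + 4)) dx + ∫(-2*exp(4*u)) du.
Step 7. Evaluate the standard form: now -exp(4*u)/2 - 5*log(x - 5) - 3*log(x - 1) + 2*log(x + 4) + ∫(1/(x**2 + 4)) dx.
Step 8. Substitute back u = x**2: now -exp(4*x**2)/2 - 5*log(x - 5) - 3*log(x - 1) + 2*log(x + 4) + ∫(1/(x**2 + 4)) dx.
Step 9. Evaluate the standard form: now -exp(4*x**2)/2 - 5*log(x - 5) - 3*log(x - 1) + 2*log(x + 4) + atan(x/2)/2.
Answer: -exp(4*x**2)/2 - 5*log(x - 5) - 3*log(x - 1) + 2*log(x + 4) + atan(x/2)/2.


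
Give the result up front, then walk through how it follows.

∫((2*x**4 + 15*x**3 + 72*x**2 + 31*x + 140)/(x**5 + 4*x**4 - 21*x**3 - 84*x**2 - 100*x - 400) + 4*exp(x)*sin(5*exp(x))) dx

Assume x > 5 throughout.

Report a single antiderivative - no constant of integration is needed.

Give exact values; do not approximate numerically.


The answer is 2*log(x - 5) - 4*log(x + 4) + 4*log(x + 5) - 4*cos(5*exp(x))/5 + atan(x/2)/2.
Step 1. Rewrite: now ∫((2*x**4 + 15*x**3 + 72*x**2 + 31*x + 140)/(x**5 + 4*x**4 - 21*x**3 - 84*x**2 - 100*x - 400)) dx + ∫(4*exp(x)*sin(5*exp(x))) dx.
Step 2. Substitute u = exp(x), turning ∫(4*exp(x)*sin(5*exp(x))) dx into ∫(4*sin(5*u)) du: now ∫((2*x**4 + 15*x**3 + 72*x**2 + 31*x + 140)/(x**5 + 4*x**4 - 21*x**3 - 84*x**2 - 100*x - 400)) dx + ∫(4*sin(5*u)) du.
Step 3. Evaluate the standard form: now -4*cos(5*u)/5 + ∫((2*x**4 + 15*x**3 + 72*x**2 + 31*x + 140)/(x**5 + 4*x**4 - 21*x**3 - 84*x**2 - 100*x - 400)) dx.
Step 4. Substitute back u = exp(x): now -4*cos(5*exp(x))/5 + ∫((2*x**4 + 15*x**3 + 72*x**2 + 31*x + 140)/(x**5 + 4*x**4 - 21*x**3 - 84*x**2 - 100*x - 400)) dx.
Step 5. Decompose ∫((2*x**4 + 15*x**3 + 72*x**2 + 31*x + 140)/(x**5 + 4*x**4 - 21*x**3 - 84*x**2 - 100*x - 400)) dx by partial fractions, (2*x**4 + 15*x**3 + 72*x**2 + 31*x + 140)/(x**5 + 4*x**4 - 21*x**3 - 84*x**2 - 100*x - 400) = 1/(x**2 + 4) + 4/(x + 5) - 4/(x + 4) + 2/(x - 5): now -4*cos(5*exp(x))/5 + ∫(2/(x - 5)) dx + ∫(-4/(x + 4)) dx + ∫(4/(x + 5)) dx + ∫(1/(x**2 + 4)) dx.
Step 6. Evaluate the standard form [assuming x > -5]: now 4*log(x + 5) - 4*cos(5*exp(x))/5 + ∫(2/(x - 5)) dx + ∫(-4/(x + 4)) dx + ∫(1/(x**2 + 4)) dx.
Step 7. Evaluate the standard form [assuming x > -4]: now -4*log(x + 4) + 4*log(x + 5) - 4*cos(5*exp(x))/5 + ∫(2/(x - 5)) dx + ∫(1/(x**2 + 4)) dx.
Step 8. Evaluate the standard form [assuming x > 5]: now 2*log(x - 5) - 4*log(x + 4) + 4*log(x + 5) - 4*cos(5*exp(x))/5 + ∫(1/(x**2 + 4)) dx.
Step 9. Evaluate the standard form: now 2*log(x - 5) - 4*log(x + 4) + 4*log(x + 5) - 4*cos(5*exp(x))/5 + atan(x/2)/2.
Answer: 2*log(x - 5) - 4*log(x + 4) + 4*log(x + 5) - 4*cos(5*exp(x))/5 + atan(x/2)/2.
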